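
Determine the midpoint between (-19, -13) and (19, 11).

M = ((x₁ + x₂)/2, (y₁ + y₂)/2)
= ((-19 + 19)/2, (-13 + 11)/2)
= (0/2, -2/2) = (0, -1)

(0, -1)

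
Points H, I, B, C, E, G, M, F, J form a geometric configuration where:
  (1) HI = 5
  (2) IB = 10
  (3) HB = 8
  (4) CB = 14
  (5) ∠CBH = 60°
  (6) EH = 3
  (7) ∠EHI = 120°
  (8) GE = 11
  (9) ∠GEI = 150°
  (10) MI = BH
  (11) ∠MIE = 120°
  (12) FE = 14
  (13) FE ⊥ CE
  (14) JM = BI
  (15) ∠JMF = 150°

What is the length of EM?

From the given relations: MI = BH = 8.
Step 1: By the law of cosines on triangle EHI: EI² = 3² + 5² − 2·3·5·cos(120°) = 49, so EI = 7.
Step 2: By the law of cosines on triangle EIM: EM² = 7² + 8² − 2·7·8·cos(120°) = 169, so EM = 13.

Therefore, the length of EM = 13.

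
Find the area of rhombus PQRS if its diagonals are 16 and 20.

Area = (16 * 20) / 2 = 320 / 2 = 160

160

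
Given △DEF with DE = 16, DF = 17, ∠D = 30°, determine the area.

Area = (1/2) * DE * DF * sin(D)
Area = (1/2) * 16 * 17 * sin(30°)
Area = (1/2) * 16 * 17 * 1/2
Area = 68

68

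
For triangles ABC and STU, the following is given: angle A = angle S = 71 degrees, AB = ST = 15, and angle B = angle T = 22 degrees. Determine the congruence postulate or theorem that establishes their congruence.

Consider the given information: angle A = angle S = 71 degrees, AB = ST = 15, and angle B = angle T = 22 degrees
This is not SSS or AAS: SSS requires all three pairs of sides, but we don't have that. AAS requires two angles and a non-included side.
The correct criterion is ASA. Two pairs of corresponding angles and the included side are equal (Angle-Side-Angle).

ASA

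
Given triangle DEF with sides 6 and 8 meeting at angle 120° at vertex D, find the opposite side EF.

Law of cosines: EF^2 = 6^2 + 8^2 - 2(6)(8)cos(120°) = 148, so EF = 2*sqrt(37).

2*sqrt(37)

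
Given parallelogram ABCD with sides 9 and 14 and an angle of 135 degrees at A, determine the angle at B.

In a parallelogram, consecutive angles are supplementary (sum to 180°).
angle B = 180 - angle A
angle B = 180 - 135
angle B = 45 degrees

45 degrees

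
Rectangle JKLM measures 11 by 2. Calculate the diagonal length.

d = sqrt(11^2 + 2^2) = sqrt(125) = 5*sqrt(5)

5*sqrt(5)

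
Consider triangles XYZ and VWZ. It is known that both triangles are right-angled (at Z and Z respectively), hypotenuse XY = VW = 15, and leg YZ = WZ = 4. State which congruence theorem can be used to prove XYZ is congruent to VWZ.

The given information provides:
both triangles are right-angled (at Z and Z respectively), hypotenuse XY = VW = 15, and leg YZ = WZ = 4
This matches the HL congruence theorem.
The hypotenuse and one leg of two right triangles are equal (Hypotenuse-Leg).

HL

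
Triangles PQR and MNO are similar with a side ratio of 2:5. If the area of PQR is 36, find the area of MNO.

The ratio of areas of similar triangles = (side ratio)^2.
Side ratio = 2:5, so area ratio = 4:25.
Area of MNO / Area of PQR = 25/4
Area of MNO = 36 * 25/4 = 225

225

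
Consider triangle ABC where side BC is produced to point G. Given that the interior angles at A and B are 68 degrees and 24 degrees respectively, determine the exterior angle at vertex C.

By the exterior angle theorem, an exterior angle of a triangle equals the sum of the two remote interior angles.
Exterior angle = angle A + angle B
Exterior angle = 68 + 24 = 92 degrees

92 degrees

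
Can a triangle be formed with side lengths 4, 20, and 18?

For three segments to close into a triangle, no single side can be as long as the other two combined.
The longest side is 20, and 4 + 18 = 22 > 20.
A triangle can be formed.

Yes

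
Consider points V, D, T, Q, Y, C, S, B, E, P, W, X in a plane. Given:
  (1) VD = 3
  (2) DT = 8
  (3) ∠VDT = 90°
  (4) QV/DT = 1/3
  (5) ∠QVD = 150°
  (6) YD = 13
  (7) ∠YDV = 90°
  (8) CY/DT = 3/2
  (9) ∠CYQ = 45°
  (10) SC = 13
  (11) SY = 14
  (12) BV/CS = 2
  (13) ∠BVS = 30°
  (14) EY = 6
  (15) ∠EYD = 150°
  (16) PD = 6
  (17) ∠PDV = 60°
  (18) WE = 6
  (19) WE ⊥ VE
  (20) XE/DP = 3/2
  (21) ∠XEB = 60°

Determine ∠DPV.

Step 1: By the law of cosines on triangle PDV: PV² = 6² + 3² − 2·6·3·cos(60°) = 27, so PV = 3·√3.
Step 2: By the inverse law of cosines on triangle DPV: cos(∠DPV) = (6² + (3·√3)² − 3²) / (2·6·3·√3) = 54/62.35 = 0.866, so ∠DPV = 30°.

Therefore, the measure of angle ∠DPV = 30°.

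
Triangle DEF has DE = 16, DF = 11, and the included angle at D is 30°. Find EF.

When two sides and the included angle are known, the law of cosines gives the third side.
c^2 = a^2 + b^2 - 2ab cos(C) generalizes the Pythagorean theorem to non-right triangles.
Here: EF^2 = 256 + 121 - 352*(sqrt(3)/2) = 377 - 176*sqrt(3)
EF = sqrt(377 - 176*sqrt(3))

sqrt(377 - 176*sqrt(3))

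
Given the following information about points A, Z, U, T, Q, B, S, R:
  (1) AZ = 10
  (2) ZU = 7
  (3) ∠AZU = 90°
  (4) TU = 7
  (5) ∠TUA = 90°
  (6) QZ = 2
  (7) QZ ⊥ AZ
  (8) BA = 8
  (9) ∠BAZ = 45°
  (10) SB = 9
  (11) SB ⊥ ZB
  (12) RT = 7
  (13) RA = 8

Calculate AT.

Step 1: By the law of cosines on triangle UZA: UA² = 7² + 10² − 2·7·10·cos(90°) = 149, so UA = √149.
Step 2: By the law of cosines on triangle AUT: AT² = √149² + 7² − 2·√149·7·cos(90°) = 198, so AT = 3·√22.

Therefore, the length of AT = 3·√22.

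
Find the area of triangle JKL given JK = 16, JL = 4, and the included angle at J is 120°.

Area = (1/2) * JK * JL * sin(J)
Area = (1/2) * 16 * 4 * sin(120°)
Area = (1/2) * 16 * 4 * sqrt(3)/2
Area = 16*sqrt(3)

16*sqrt(3)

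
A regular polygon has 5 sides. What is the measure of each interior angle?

Each interior angle of a regular n-gon is (n - 2) * 180 / n.
For n = 5: (5 - 2) * 180 / 5 = 540/5 = 108 degrees.

108 degrees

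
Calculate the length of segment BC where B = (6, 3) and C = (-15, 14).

d = sqrt((-15 - 6)^2 + (14 - 3)^2)
d = sqrt(-21^2 + 11^2)
d = sqrt(441 + 121)
d = sqrt(562)

sqrt(562)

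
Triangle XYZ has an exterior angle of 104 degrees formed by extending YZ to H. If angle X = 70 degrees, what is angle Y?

angle Y = 104 - 70 = 34 degrees (exterior angle theorem).

34 degrees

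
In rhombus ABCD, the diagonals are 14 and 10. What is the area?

Area = (14 * 10) / 2 = 140 / 2 = 70

70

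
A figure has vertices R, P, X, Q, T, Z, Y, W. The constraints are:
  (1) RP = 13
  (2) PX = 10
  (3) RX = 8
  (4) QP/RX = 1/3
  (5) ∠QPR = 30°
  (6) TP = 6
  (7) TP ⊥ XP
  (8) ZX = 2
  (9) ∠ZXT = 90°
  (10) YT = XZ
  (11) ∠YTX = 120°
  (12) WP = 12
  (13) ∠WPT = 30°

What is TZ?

Step 1: By the law of cosines on triangle XPT: XT² = 10² + 6² − 2·10·6·cos(90°) = 136, so XT = 2·√34.
Step 2: By the law of cosines on triangle TXZ: TZ² = (2·√34)² + 2² − 2·2·√34·2·cos(90°) = 140, so TZ = 2·√35.

Therefore, the length of TZ = 2·√35.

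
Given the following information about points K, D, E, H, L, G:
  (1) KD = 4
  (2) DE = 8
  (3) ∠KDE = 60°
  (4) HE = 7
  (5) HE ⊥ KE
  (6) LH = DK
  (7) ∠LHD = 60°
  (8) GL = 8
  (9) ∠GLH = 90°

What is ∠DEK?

Step 1: By the law of cosines on triangle EDK: EK² = 8² + 4² − 2·8·4·cos(60°) = 48, so EK = 4·√3.
Step 2: By the inverse law of cosines on triangle DEK: cos(∠DEK) = (8² + (4·√3)² − 4²) / (2·8·4·√3) = 96/110.85 = 0.866, so ∠DEK = 30°.

Therefore, the measure of angle ∠DEK = 30°.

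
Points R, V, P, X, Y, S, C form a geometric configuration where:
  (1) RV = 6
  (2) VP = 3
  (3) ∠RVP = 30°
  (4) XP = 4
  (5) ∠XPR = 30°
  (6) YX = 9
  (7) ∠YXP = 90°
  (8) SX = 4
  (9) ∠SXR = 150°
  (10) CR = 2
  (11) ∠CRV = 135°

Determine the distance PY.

Step 1: By the law of cosines on triangle PXY: PY² = 4² + 9² − 2·4·9·cos(90°) = 97, so PY = √97.

Therefore, the length of PY = √97.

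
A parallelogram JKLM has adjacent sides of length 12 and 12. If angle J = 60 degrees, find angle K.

Opposite sides of a parallelogram are parallel, so consecutive angles form co-interior angles on a transversal.
Co-interior angles sum to 180°, giving angle K = 180 - 60 = 120 degrees.

120 degrees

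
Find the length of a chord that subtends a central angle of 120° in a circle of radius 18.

Chord = 2(18) sin(60°) = 18*sqrt(3)

18*sqrt(3)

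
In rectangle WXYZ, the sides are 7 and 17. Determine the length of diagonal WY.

Using the Pythagorean theorem:
d² = 7² + 17² = 49 + 289 = 338
d = sqrt(338) = 13*sqrt(2)

13*sqrt(2)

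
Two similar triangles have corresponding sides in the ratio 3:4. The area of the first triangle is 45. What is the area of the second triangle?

The ratio of areas of similar triangles = (side ratio)^2.
Side ratio = 3:4, so area ratio = 9:16.
Area of the second triangle / Area of the first triangle = 16/9
Area of the second triangle = 45 * 16/9 = 80

80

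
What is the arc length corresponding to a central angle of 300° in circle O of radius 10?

Arc length = 2πr × θ/360
= 2π × 10 × 5/6
= 50*pi/3

50*pi/3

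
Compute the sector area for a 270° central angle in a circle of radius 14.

Sector area = π(14²)(3/4) = 147*pi

147*pi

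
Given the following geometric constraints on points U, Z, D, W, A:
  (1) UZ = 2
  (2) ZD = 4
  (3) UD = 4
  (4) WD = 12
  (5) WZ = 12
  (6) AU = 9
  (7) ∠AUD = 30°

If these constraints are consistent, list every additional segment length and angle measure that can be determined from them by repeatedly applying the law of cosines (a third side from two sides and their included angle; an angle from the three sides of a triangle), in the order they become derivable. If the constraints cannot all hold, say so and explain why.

The constraints are consistent. Derivable facts, in order:
After 1 step:
- DA ≈ 5.89
- ∠DUZ = 75.52°
- ∠DWZ = 19.19°
- ∠DZU = 75.52°
- ∠DZW = 80.41°
- ∠UDZ = 28.96°
- ∠WDZ = 80.41°
After 2 steps:
- ∠ADU = 130.14°
- ∠DAU = 19.86°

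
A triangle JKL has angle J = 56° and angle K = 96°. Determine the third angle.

angle L = 180 - 56 - 96 = 28 degrees.

28 degrees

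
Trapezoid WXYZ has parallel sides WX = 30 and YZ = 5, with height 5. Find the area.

Area = (30 + 5) * 5 / 2 = 175 / 2 = 175/2

175/2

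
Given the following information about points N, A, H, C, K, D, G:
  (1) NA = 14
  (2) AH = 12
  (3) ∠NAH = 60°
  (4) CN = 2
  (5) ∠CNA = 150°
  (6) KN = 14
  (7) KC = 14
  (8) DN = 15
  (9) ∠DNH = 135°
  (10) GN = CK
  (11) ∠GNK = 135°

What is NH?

Step 1: By the law of cosines on triangle NAH: NH² = 14² + 12² − 2·14·12·cos(60°) = 172, so NH = 2·√43.

Therefore, the length of NH = 2·√43.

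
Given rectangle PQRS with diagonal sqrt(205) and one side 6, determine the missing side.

b = sqrt(d^2 - a^2) = sqrt(205 - 36) = sqrt(169) = 13

13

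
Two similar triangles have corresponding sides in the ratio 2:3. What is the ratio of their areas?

Area ratio = (side ratio)^2 = (2/3)^2 = 4:9.

4:9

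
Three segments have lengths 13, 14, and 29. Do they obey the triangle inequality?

No.
The triangle inequality is violated: 13 + 14 = 27 ≤ 29.
These lengths cannot form a triangle.

No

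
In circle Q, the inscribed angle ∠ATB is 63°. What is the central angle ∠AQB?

The inscribed angle theorem states that a central angle is always twice any inscribed angle that subtends the same arc.
Since the inscribed angle is 63°, the central angle = 2 × 63° = 126°.

126°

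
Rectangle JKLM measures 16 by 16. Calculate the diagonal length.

Using the Pythagorean theorem:
d² = 16² + 16² = 256 + 256 = 512
d = sqrt(512) = 16*sqrt(2)

16*sqrt(2)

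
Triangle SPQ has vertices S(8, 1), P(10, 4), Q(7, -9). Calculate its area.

Using the Shoelace formula for a triangle:
Area = (1/2)|x0(y1 - y2) + x1(y2 - y0) + x2(y0 - y1)|
Area = (1/2)|8(4 - -9) + 10(-9 - 1) + 7(1 - 4)|
Area = (1/2)|104 + -100 + -21|
Area = (1/2)|-17|
Area = (1/2)(17)
Area = 17/2

17/2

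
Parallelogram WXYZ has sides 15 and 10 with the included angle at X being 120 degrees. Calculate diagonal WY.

Law of cosines: d^2 = 15^2 + 10^2 - 2(15)(10)cos(120°) = 475, so d = 5*sqrt(19).

5*sqrt(19)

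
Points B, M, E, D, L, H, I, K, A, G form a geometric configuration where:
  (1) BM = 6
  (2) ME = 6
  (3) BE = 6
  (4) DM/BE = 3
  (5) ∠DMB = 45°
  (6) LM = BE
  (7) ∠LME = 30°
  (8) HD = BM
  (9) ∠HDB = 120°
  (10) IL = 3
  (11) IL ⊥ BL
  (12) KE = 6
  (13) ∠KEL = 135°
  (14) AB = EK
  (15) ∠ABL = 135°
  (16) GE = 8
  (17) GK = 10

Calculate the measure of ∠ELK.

From the given relations: LM = BE = 6.
Step 1: By the law of cosines on triangle LME: LE² = 6² + 6² − 2·6·6·cos(30°) = 9.65, so LE ≈ 3.11.
Step 2: By the law of cosines on triangle LEK: LK² = 3.11² + 6² − 2·3.11·6·cos(135°) = 72, so LK = 6·√2.
Step 3: By the inverse law of cosines on triangle ELK: cos(∠ELK) = (3.11² + (6·√2)² − 6²) / (2·3.11·6·√2) = 45.65/52.71 = 0.866, so ∠ELK = 30°.

Therefore, the measure of angle ∠ELK = 30°.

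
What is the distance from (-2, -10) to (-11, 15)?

d = sqrt((-11 - -2)^2 + (15 - -10)^2)
d = sqrt(-9^2 + 25^2)
d = sqrt(81 + 625)
d = sqrt(706)

sqrt(706)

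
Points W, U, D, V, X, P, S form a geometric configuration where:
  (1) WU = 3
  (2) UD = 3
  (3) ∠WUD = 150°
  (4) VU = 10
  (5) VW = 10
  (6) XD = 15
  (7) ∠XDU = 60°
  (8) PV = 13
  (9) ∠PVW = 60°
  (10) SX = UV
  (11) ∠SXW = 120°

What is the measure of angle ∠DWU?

Step 1: By the law of cosines on triangle WUD: WD² = 3² + 3² − 2·3·3·cos(150°) = 33.59, so WD ≈ 5.8.
Step 2: By the inverse law of cosines on triangle DWU: cos(∠DWU) = (5.8² + 3² − 3²) / (2·5.8·3) = 33.59/34.77 = 0.9659, so ∠DWU = 15°.

Therefore, the measure of angle ∠DWU = 15°.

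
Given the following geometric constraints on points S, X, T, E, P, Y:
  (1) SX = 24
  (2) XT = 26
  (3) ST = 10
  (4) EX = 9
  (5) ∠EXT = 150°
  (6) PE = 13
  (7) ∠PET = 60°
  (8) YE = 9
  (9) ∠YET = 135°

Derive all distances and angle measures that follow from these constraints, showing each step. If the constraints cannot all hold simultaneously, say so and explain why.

The constraints are consistent.

Step 1: From TX = 26, XE = 9, and ∠TXE = 150°, by the law of cosines:
  TE² = TX² + XE² - 2·TX·XE·cos(150°) = 676 + 81 + 405.3 = 1162
  TE ≈ 34.09

Step 2: From ST = 10, SX = 24, TX = 26, by the inverse law of cosines:
  cos(∠TSX) = (ST² + SX² - TX²) / (2·ST·SX)
  ∠TSX = 90°

Step 3: From XS = 24, XT = 26, ST = 10, by the inverse law of cosines:
  cos(∠SXT) = (XS² + XT² - ST²) / (2·XS·XT)
  ∠SXT = 22.62°

Step 4: From TS = 10, TX = 26, SX = 24, by the inverse law of cosines:
  cos(∠STX) = (TS² + TX² - SX²) / (2·TS·TX)
  ∠STX = 67.38°

Step 5: From TE = 34.09, EP = 13, and ∠TEP = 60°, by the law of cosines:
  TP² = TE² + EP² - 2·TE·EP·cos(60°) = 1162 + 169 - 443.2 = 888.1
  TP ≈ 29.8

Step 6: From TE = 34.09, EY = 9, and ∠TEY = 135°, by the law of cosines:
  TY² = TE² + EY² - 2·TE·EY·cos(135°) = 1162 + 81 + 433.9 = 1677
  TY ≈ 40.95

Step 7: From TE = 34.09, TX = 26, EX = 9, by the inverse law of cosines:
  cos(∠ETX) = (TE² + TX² - EX²) / (2·TE·TX)
  ∠ETX = 7.58°

Step 8: From ET = 34.09, EX = 9, TX = 26, by the inverse law of cosines:
  cos(∠TEX) = (ET² + EX² - TX²) / (2·ET·EX)
  ∠TEX = 22.42°

Step 9: From TE = 34.09, TP = 29.8, EP = 13, by the inverse law of cosines:
  cos(∠ETP) = (TE² + TP² - EP²) / (2·TE·TP)
  ∠ETP = 22.2°

Step 10: From TE = 34.09, TY = 40.95, EY = 9, by the inverse law of cosines:
  cos(∠ETY) = (TE² + TY² - EY²) / (2·TE·TY)
  ∠ETY = 8.94°

Step 11: From PE = 13, PT = 29.8, ET = 34.09, by the inverse law of cosines:
  cos(∠EPT) = (PE² + PT² - ET²) / (2·PE·PT)
  ∠EPT = 97.8°

Step 12: From YE = 9, YT = 40.95, ET = 34.09, by the inverse law of cosines:
  cos(∠EYT) = (YE² + YT² - ET²) / (2·YE·YT)
  ∠EYT = 36.06°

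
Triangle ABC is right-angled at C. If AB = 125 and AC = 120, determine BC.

By the Pythagorean theorem: BC^2 = AB^2 - AC^2
BC^2 = 125^2 - 120^2 = 15625 - 14400 = 1225
BC = sqrt(1225) = 35

35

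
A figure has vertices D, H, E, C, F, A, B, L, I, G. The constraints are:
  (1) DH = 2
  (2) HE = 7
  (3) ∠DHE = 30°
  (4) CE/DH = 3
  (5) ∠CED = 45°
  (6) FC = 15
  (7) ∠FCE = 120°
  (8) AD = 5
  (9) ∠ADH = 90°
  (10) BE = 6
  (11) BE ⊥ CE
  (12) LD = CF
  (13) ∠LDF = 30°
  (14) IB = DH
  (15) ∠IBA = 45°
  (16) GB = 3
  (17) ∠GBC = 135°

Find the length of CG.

From the given relations: CE = 3·DH = 3·2 = 6.
Step 1: By the law of cosines on triangle BEC: BC² = 6² + 6² − 2·6·6·cos(90°) = 72, so BC = 6·√2.
Step 2: By the law of cosines on triangle CBG: CG² = (6·√2)² + 3² − 2·6·√2·3·cos(135°) = 117, so CG = 3·√13.

Therefore, the length of CG = 3·√13.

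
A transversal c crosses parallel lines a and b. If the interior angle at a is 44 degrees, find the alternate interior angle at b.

Alternate interior angles formed by parallel lines and a transversal are equal.
The given angle is 44 degrees.
The alternate interior angle = 44 degrees.

44 degrees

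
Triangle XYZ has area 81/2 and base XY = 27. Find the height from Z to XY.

Area = (1/2) * base * height
height = 2 * Area / base
height = 2 * 81/2 / 27
height = 81 / 27
height = 3

3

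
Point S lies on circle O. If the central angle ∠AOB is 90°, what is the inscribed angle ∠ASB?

An inscribed angle intercepts an arc from a point on the circle, while the central angle intercepts the same arc from the center.
The inscribed angle is always half the central angle: 90° / 2 = 45°.

45°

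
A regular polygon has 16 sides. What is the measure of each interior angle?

Each interior angle of a regular n-gon is (n - 2) * 180 / n.
For n = 16: (16 - 2) * 180 / 16 = 2520/16 = 315/2 degrees.

315/2 degrees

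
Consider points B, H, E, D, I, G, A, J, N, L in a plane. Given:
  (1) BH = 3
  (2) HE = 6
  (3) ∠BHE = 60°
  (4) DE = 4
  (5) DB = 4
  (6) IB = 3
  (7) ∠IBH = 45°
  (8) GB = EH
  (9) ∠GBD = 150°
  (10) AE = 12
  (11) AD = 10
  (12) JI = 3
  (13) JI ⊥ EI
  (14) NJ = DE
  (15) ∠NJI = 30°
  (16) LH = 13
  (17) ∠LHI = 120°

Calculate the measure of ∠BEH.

Step 1: By the law of cosines on triangle EHB: EB² = 6² + 3² − 2·6·3·cos(60°) = 27, so EB = 3·√3.
Step 2: By the inverse law of cosines on triangle BEH: cos(∠BEH) = ((3·√3)² + 6² − 3²) / (2·3·√3·6) = 54/62.35 = 0.866, so ∠BEH = 30°.

Therefore, the measure of angle ∠BEH = 30°.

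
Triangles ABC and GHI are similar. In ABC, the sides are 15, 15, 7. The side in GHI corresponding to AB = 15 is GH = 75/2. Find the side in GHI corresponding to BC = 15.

Similar triangles have proportional sides. Setting up the proportion:
GH / AB = HI / BC
75/2 / 15 = HI / 15
HI = 15 * 75/2 / 15 = 75/2.

75/2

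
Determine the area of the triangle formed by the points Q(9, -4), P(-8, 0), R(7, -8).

Using the Shoelace formula for a triangle:
Area = (1/2)|x0(y1 - y2) + x1(y2 - y0) + x2(y0 - y1)|
Area = (1/2)|9(0 - -8) + -8(-8 - -4) + 7(-4 - 0)|
Area = (1/2)|72 + 32 + -28|
Area = (1/2)|76|
Area = (1/2)(76)
Area = 38

38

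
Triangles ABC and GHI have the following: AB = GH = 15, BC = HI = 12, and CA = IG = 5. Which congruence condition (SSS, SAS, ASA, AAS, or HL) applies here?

The given information matches SSS: All three pairs of corresponding sides are equal (Side-Side-Side).

SSS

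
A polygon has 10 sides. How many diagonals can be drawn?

Each of the 10 vertices connects to 7 non-adjacent vertices via diagonals.
Total connections = 10 × 7 = 70, but each diagonal is counted twice.
Number of diagonals = 70 / 2 = 35.

35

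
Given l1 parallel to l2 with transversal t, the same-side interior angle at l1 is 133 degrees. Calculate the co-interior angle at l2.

Co-interior angles (same-side interior) formed by parallel lines and a transversal are supplementary (sum to 180 degrees).
The given angle is 133 degrees.
The co-interior angle = 180 - 133 = 47 degrees.

47 degrees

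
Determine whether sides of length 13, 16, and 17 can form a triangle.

Sort the sides: 13, 16, 17.
It suffices to check that the sum of the two smallest exceeds the largest:
13 + 16 = 29 > 17. ✓
Yes, a valid triangle can be formed.

Yes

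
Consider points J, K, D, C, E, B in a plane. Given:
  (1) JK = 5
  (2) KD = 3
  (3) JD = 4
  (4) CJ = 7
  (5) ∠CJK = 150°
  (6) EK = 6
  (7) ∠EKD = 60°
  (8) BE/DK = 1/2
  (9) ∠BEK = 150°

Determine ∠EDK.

Step 1: By the law of cosines on triangle DKE: DE² = 3² + 6² − 2·3·6·cos(60°) = 27, so DE = 3·√3.
Step 2: By the inverse law of cosines on triangle EDK: cos(∠EDK) = ((3·√3)² + 3² − 6²) / (2·3·√3·3) = 0/31.18 = 0, so ∠EDK = 90°.

Therefore, the measure of angle ∠EDK = 90°.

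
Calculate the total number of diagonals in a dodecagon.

Each of the 12 vertices connects to 9 non-adjacent vertices via diagonals.
Total connections = 12 × 9 = 108, but each diagonal is counted twice.
Number of diagonals = 108 / 2 = 54.

54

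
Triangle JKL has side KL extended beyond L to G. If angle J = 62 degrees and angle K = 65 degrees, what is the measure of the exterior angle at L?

Exterior angle = 62 + 65 = 127 degrees (exterior angle theorem).

127 degrees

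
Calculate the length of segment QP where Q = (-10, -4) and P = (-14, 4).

d = sqrt((-4)^2 + (8)^2) = sqrt(80) = 4*sqrt(5)

4*sqrt(5)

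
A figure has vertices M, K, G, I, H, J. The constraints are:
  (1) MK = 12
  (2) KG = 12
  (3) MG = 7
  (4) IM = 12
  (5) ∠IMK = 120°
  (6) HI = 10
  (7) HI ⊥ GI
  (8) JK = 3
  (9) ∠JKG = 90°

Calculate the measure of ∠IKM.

Step 1: By the law of cosines on triangle KMI: KI² = 12² + 12² − 2·12·12·cos(120°) = 432, so KI = 12·√3.
Step 2: By the inverse law of cosines on triangle IKM: cos(∠IKM) = ((12·√3)² + 12² − 12²) / (2·12·√3·12) = 432/498.83 = 0.866, so ∠IKM = 30°.

Therefore, the measure of angle ∠IKM = 30°.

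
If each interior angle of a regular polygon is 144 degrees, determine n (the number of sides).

Exterior angle = 180 - 144 = 36. n = 360 / 36 = 10.

10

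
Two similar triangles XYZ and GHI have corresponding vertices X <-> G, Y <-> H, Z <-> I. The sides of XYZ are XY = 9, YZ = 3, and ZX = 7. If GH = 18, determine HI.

k = 18/9 = 2. HI = 2 * 3 = 6.

6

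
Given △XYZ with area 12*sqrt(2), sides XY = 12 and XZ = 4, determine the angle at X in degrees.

sin(C) = 2 * 12*sqrt(2) / (12 * 4) = sqrt(2)/2, so C = arcsin(sqrt(2)/2) = 45°.
Since sin(180° - C) = sin(C), the obtuse angle 135° gives the same area, so C = 45° or C = 135°.

45° or 135°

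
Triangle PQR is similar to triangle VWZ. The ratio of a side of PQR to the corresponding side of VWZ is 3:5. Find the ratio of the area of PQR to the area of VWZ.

Area ratio = (side ratio)^2 = (3/5)^2 = 9:25.

9:25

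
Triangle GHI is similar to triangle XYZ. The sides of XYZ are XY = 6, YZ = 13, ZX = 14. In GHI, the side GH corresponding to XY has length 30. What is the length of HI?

Since the triangles are similar, the ratio of corresponding sides is constant.
Scale factor k = GH / XY = 30 / 6 = 5
HI = k * YZ = 5 * 13 = 65

65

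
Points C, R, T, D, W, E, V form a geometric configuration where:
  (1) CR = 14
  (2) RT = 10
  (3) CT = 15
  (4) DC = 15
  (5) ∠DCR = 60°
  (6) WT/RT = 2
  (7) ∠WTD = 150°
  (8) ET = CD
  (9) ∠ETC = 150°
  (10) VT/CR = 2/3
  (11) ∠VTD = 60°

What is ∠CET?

From the given relations: ET = CD = 15.
Step 1: By the law of cosines on triangle ETC: EC² = 15² + 15² − 2·15·15·cos(150°) = 839.71, so EC ≈ 28.98.
Step 2: By the inverse law of cosines on triangle CET: cos(∠CET) = (28.98² + 15² − 15²) / (2·28.98·15) = 839.71/869.33 = 0.9659, so ∠CET = 15°.

Therefore, the measure of angle ∠CET = 15°.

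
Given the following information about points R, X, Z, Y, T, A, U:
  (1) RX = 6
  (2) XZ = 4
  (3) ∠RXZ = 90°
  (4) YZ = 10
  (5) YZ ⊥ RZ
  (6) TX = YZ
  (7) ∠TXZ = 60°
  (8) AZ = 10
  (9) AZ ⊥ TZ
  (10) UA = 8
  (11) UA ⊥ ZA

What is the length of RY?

Step 1: By the law of cosines on triangle ZXR: ZR² = 4² + 6² − 2·4·6·cos(90°) = 52, so ZR = 2·√13.
Step 2: By the law of cosines on triangle RZY: RY² = (2·√13)² + 10² − 2·2·√13·10·cos(90°) = 152, so RY = 2·√38.

Therefore, the length of RY = 2·√38.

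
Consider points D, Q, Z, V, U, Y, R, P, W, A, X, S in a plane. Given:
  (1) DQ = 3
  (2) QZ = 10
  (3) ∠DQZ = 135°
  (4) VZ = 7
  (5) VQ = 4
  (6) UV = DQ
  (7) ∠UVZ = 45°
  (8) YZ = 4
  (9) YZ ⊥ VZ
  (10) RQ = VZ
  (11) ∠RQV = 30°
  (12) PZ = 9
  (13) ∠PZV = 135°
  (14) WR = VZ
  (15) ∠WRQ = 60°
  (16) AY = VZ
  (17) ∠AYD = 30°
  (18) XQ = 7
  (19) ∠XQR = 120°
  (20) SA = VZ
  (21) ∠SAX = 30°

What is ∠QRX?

From the given relations: RQ = VZ = 7.
Step 1: By the law of cosines on triangle RQX: RX² = 7² + 7² − 2·7·7·cos(120°) = 147, so RX = 7·√3.
Step 2: By the inverse law of cosines on triangle QRX: cos(∠QRX) = (7² + (7·√3)² − 7²) / (2·7·7·√3) = 147/169.74 = 0.866, so ∠QRX = 30°.

Therefore, the measure of angle ∠QRX = 30°.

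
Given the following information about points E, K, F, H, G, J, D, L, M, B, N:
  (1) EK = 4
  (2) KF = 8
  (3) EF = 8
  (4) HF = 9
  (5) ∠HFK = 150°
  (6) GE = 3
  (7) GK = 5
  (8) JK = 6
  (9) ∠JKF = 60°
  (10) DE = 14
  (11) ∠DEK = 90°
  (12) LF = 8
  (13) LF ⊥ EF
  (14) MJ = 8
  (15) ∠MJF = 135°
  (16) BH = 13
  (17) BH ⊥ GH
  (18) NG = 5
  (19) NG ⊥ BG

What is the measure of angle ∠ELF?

Step 1: By the law of cosines on triangle LFE: LE² = 8² + 8² − 2·8·8·cos(90°) = 128, so LE = 8·√2.
Step 2: By the inverse law of cosines on triangle ELF: cos(∠ELF) = ((8·√2)² + 8² − 8²) / (2·8·√2·8) = 128/181.02 = 0.7071, so ∠ELF = 45°.

Therefore, the measure of angle ∠ELF = 45°.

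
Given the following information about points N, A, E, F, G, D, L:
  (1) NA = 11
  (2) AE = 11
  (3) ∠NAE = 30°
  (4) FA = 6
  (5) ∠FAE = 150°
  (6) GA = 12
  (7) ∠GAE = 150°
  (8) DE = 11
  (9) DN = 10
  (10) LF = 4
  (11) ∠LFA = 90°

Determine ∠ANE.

Step 1: By the law of cosines on triangle NAE: NE² = 11² + 11² − 2·11·11·cos(30°) = 32.42, so NE ≈ 5.69.
Step 2: By the inverse law of cosines on triangle ANE: cos(∠ANE) = (11² + 5.69² − 11²) / (2·11·5.69) = 32.42/125.27 = 0.2588, so ∠ANE = 75°.

Therefore, the measure of angle ∠ANE = 75°.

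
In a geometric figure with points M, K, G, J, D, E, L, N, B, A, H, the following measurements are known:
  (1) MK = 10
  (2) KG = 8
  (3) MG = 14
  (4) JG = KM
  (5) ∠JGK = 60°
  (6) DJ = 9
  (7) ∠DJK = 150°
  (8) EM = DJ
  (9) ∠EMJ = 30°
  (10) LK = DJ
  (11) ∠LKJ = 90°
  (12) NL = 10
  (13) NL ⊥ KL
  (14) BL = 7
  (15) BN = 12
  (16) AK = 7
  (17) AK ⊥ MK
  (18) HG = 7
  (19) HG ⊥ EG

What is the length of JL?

From the given relations: JG = KM = 10; LK = DJ = 9.
Step 1: By the law of cosines on triangle JGK: JK² = 10² + 8² − 2·10·8·cos(60°) = 84, so JK = 2·√21.
Step 2: By the law of cosines on triangle JKL: JL² = (2·√21)² + 9² − 2·2·√21·9·cos(90°) = 165, so JL = √165.

Therefore, the length of JL = √165.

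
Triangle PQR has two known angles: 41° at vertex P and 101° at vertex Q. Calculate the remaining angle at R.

By the triangle angle sum property, the three interior angles of any triangle add up to 180°.
We know angle P = 41° and angle Q = 101°, so their sum is 142°.
Therefore angle R = 180° - 142° = 38°.

38 degrees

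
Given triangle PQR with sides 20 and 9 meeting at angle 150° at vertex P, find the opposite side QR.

Law of cosines: QR^2 = 20^2 + 9^2 - 2(20)(9)cos(150°) = 180*sqrt(3) + 481, so QR = sqrt(180*sqrt(3) + 481).

sqrt(180*sqrt(3) + 481)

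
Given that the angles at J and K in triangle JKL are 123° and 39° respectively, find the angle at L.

By the triangle angle sum property, the three interior angles of any triangle add up to 180°.
We know angle J = 123° and angle K = 39°, so their sum is 162°.
Therefore angle L = 180° - 162° = 18°.

18 degrees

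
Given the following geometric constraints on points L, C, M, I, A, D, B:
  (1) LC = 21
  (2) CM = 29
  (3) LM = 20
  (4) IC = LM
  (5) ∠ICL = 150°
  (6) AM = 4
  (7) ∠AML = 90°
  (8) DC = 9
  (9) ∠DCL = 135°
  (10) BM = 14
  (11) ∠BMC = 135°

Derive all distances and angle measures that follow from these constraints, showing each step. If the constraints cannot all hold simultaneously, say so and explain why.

The constraints are consistent.

From the given relations:
  IC = LM = 20

Step 1: From LC = 21, CI = 20, and ∠LCI = 150°, by the law of cosines:
  LI² = LC² + CI² - 2·LC·CI·cos(150°) = 441 + 400 + 727.5 = 1568
  LI ≈ 39.6

Step 2: From LM = 20, MA = 4, and ∠LMA = 90°, by the law of cosines:
  LA² = LM² + MA² - 2·LM·MA·cos(90°) = 400 + 16 - 0 = 416
  LA = 4·√26

Step 3: From LC = 21, CD = 9, and ∠LCD = 135°, by the law of cosines:
  LD² = LC² + CD² - 2·LC·CD·cos(135°) = 441 + 81 + 267.3 = 789.3
  LD ≈ 28.09

Step 4: From CM = 29, MB = 14, and ∠CMB = 135°, by the law of cosines:
  CB² = CM² + MB² - 2·CM·MB·cos(135°) = 841 + 196 + 574.2 = 1611
  CB ≈ 40.14

Step 5: From LC = 21, LM = 20, CM = 29, by the inverse law of cosines:
  cos(∠CLM) = (LC² + LM² - CM²) / (2·LC·LM)
  ∠CLM = 90°

Step 6: From CL = 21, CM = 29, LM = 20, by the inverse law of cosines:
  cos(∠LCM) = (CL² + CM² - LM²) / (2·CL·CM)
  ∠LCM = 43.6°

Step 7: From MC = 29, ML = 20, CL = 21, by the inverse law of cosines:
  cos(∠CML) = (MC² + ML² - CL²) / (2·MC·ML)
  ∠CML = 46.4°

Step 8: From LA = 4·√26, LM = 20, AM = 4, by the inverse law of cosines:
  cos(∠ALM) = (LA² + LM² - AM²) / (2·LA·LM)
  ∠ALM = 11.31°

Step 9: From LC = 21, LD = 28.09, CD = 9, by the inverse law of cosines:
  cos(∠CLD) = (LC² + LD² - CD²) / (2·LC·LD)
  ∠CLD = 13.09°

Step 10: From LC = 21, LI = 39.6, CI = 20, by the inverse law of cosines:
  cos(∠CLI) = (LC² + LI² - CI²) / (2·LC·LI)
  ∠CLI = 14.63°

Step 11: From CB = 40.14, CM = 29, BM = 14, by the inverse law of cosines:
  cos(∠BCM) = (CB² + CM² - BM²) / (2·CB·CM)
  ∠BCM = 14.28°

Step 12: From IC = 20, IL = 39.6, CL = 21, by the inverse law of cosines:
  cos(∠CIL) = (IC² + IL² - CL²) / (2·IC·IL)
  ∠CIL = 15.37°

Step 13: From AL = 4·√26, AM = 4, LM = 20, by the inverse law of cosines:
  cos(∠LAM) = (AL² + AM² - LM²) / (2·AL·AM)
  ∠LAM = 78.69°

Step 14: From DC = 9, DL = 28.09, CL = 21, by the inverse law of cosines:
  cos(∠CDL) = (DC² + DL² - CL²) / (2·DC·DL)
  ∠CDL = 31.91°

Step 15: From BC = 40.14, BM = 14, CM = 29, by the inverse law of cosines:
  cos(∠CBM) = (BC² + BM² - CM²) / (2·BC·BM)
  ∠CBM = 30.72°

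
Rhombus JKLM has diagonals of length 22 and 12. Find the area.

Area of a rhombus = (d1 * d2) / 2
Area = (22 * 12) / 2
Area = 264 / 2
Area = 132

132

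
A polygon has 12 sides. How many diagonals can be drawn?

Each of the 12 vertices connects to 9 non-adjacent vertices via diagonals.
Total connections = 12 × 9 = 108, but each diagonal is counted twice.
Number of diagonals = 108 / 2 = 54.

54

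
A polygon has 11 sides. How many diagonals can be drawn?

The number of diagonals in an n-gon is n(n - 3)/2.
For n = 11: 11(11 - 3)/2 = 11 × 8 / 2 = 44.

44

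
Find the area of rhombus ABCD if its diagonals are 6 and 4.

The diagonals of a rhombus divide it into four right triangles.
Each triangle has legs 6/ 2 = 3 and 4/2 = 2, so each has area (1/2)*3*2 = 3.
Four such triangles give total area = (d1 * d2) / 2 = 12.

12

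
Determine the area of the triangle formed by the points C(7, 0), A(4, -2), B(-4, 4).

Shoelace: Area = (1/2)|7(-2-4) + 4(4-0) + -4(0--2)| = (1/2)(34) = 17

17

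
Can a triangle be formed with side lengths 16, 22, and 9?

Yes.
The triangle inequality requires that the sum of any two sides exceeds the third.
Here 9 + 16 = 25 > 22, so the condition is met.

Yes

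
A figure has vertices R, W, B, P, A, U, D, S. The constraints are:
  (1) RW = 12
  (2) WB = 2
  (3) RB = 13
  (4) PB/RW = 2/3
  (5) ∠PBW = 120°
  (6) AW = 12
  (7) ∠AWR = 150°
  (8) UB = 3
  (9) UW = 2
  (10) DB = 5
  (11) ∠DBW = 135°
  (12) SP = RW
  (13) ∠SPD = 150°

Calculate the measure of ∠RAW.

Step 1: By the law of cosines on triangle AWR: AR² = 12² + 12² − 2·12·12·cos(150°) = 537.42, so AR ≈ 23.18.
Step 2: By the inverse law of cosines on triangle RAW: cos(∠RAW) = (23.18² + 12² − 12²) / (2·23.18·12) = 537.42/556.37 = 0.9659, so ∠RAW = 15°.

Therefore, the measure of angle ∠RAW = 15°.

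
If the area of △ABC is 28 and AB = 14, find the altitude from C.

Rearranging the area formula Area = (1/2) * base * height:
height = 2 * Area / base = 2 * 28 / 14 = 4.

4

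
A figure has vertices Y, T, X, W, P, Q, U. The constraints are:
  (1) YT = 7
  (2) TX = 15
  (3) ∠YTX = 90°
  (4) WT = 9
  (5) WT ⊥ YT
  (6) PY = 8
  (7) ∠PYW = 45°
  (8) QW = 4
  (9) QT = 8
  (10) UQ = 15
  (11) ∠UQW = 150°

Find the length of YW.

Step 1: By the law of cosines on triangle YTW: YW² = 7² + 9² − 2·7·9·cos(90°) = 130, so YW = √130.

Therefore, the length of YW = √130.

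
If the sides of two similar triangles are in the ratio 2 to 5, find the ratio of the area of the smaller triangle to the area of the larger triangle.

The ratio of areas of similar triangles equals the square of the side ratio.
Side ratio = 2:5
Area ratio = (2/5)^2 = 4/25 = 4:25

4:25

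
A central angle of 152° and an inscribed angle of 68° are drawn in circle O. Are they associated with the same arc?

By the inscribed angle theorem, the inscribed angle for a central angle of 152° should be 152° / 2 = 76°.
The given inscribed angle is 68°, which does not equal 76°.
Therefore, no, they do not correspond to the same arc.

No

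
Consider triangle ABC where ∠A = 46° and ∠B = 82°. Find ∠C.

By the triangle angle sum property, the three interior angles of any triangle add up to 180°.
We know angle A = 46° and angle B = 82°, so their sum is 128°.
Therefore angle C = 180° - 128° = 52°.

52 degrees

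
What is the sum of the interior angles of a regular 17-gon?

The sum of interior angles of an n-sided polygon is (n - 2) * 180.
For n = 17: (17 - 2) * 180 = 15 * 180 = 2700 degrees.

2700 degrees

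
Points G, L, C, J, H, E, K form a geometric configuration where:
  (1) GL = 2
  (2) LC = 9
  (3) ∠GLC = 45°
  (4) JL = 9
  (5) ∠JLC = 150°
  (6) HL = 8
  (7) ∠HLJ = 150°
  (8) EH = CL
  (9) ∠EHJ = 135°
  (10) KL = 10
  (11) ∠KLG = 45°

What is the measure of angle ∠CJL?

Step 1: By the law of cosines on triangle JLC: JC² = 9² + 9² − 2·9·9·cos(150°) = 302.3, so JC ≈ 17.39.
Step 2: By the inverse law of cosines on triangle CJL: cos(∠CJL) = (17.39² + 9² − 9²) / (2·17.39·9) = 302.3/312.96 = 0.9659, so ∠CJL = 15°.

Therefore, the measure of angle ∠CJL = 15°.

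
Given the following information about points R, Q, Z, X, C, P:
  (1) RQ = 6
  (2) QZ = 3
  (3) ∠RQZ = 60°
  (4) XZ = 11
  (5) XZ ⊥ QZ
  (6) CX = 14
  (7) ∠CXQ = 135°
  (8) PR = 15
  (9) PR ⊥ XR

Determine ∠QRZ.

Step 1: By the law of cosines on triangle RQZ: RZ² = 6² + 3² − 2·6·3·cos(60°) = 27, so RZ = 3·√3.
Step 2: By the inverse law of cosines on triangle QRZ: cos(∠QRZ) = (6² + (3·√3)² − 3²) / (2·6·3·√3) = 54/62.35 = 0.866, so ∠QRZ = 30°.

Therefore, the measure of angle ∠QRZ = 30°.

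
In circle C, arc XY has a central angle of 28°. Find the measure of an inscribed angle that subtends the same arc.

An inscribed angle intercepts an arc from a point on the circle, while the central angle intercepts the same arc from the center.
The inscribed angle is always half the central angle: 28° / 2 = 14°.

14°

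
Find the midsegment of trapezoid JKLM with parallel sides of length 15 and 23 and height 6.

The midsegment (median) of a trapezoid connects the midpoints of the non-parallel sides.
Its length is the average of the two bases: (15 + 23) / 2 = 19.

19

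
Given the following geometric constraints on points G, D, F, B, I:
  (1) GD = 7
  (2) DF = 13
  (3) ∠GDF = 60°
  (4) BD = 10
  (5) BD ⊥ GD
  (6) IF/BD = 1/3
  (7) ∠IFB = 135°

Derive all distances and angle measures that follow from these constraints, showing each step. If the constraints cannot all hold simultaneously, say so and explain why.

The constraints are consistent.

From the given relations:
  IF = 1/3·BD = 1/3·10 ≈ 3.33

Step 1: From GD = 7, DF = 13, and ∠GDF = 60°, by the law of cosines:
  GF² = GD² + DF² - 2·GD·DF·cos(60°) = 49 + 169 - 91 = 127
  GF = √127

Step 2: From GD = 7, DB = 10, and ∠GDB = 90°, by the law of cosines:
  GB² = GD² + DB² - 2·GD·DB·cos(90°) = 49 + 100 - 0 = 149
  GB = √149

Step 3: From GB = √149, GD = 7, BD = 10, by the inverse law of cosines:
  cos(∠BGD) = (GB² + GD² - BD²) / (2·GB·GD)
  ∠BGD = 55.01°

Step 4: From GD = 7, GF = √127, DF = 13, by the inverse law of cosines:
  cos(∠DGF) = (GD² + GF² - DF²) / (2·GD·GF)
  ∠DGF = 87.46°

Step 5: From FD = 13, FG = √127, DG = 7, by the inverse law of cosines:
  cos(∠DFG) = (FD² + FG² - DG²) / (2·FD·FG)
  ∠DFG = 32.54°

Step 6: From BD = 10, BG = √149, DG = 7, by the inverse law of cosines:
  cos(∠DBG) = (BD² + BG² - DG²) / (2·BD·BG)
  ∠DBG = 34.99°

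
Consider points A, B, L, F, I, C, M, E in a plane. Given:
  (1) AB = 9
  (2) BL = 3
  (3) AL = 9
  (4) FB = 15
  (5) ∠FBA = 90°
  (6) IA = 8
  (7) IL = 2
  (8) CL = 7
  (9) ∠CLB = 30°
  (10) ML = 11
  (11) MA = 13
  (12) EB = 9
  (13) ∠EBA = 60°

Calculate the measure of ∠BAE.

Step 1: By the law of cosines on triangle ABE: AE² = 9² + 9² − 2·9·9·cos(60°) = 81, so AE = 9.
Step 2: By the inverse law of cosines on triangle BAE: cos(∠BAE) = (9² + 9² − 9²) / (2·9·9) = 81/162 = 0.5, so ∠BAE = 60°.

Therefore, the measure of angle ∠BAE = 60°.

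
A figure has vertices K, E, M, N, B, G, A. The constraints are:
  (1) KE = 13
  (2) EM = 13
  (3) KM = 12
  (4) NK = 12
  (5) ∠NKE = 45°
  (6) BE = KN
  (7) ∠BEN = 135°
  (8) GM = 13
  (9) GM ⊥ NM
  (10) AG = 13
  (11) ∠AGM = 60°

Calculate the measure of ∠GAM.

Step 1: By the law of cosines on triangle AGM: AM² = 13² + 13² − 2·13·13·cos(60°) = 169, so AM = 13.
Step 2: By the inverse law of cosines on triangle GAM: cos(∠GAM) = (13² + 13² − 13²) / (2·13·13) = 169/338 = 0.5, so ∠GAM = 60°.

Therefore, the measure of angle ∠GAM = 60°.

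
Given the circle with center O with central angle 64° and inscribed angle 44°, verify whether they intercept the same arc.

By the inscribed angle theorem, the inscribed angle for a central angle of 64° should be 64° / 2 = 32°.
The given inscribed angle is 44°, which does not equal 32°.
Therefore, no, they do not correspond to the same arc.

No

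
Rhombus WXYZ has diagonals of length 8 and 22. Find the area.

Area of a rhombus = (d1 * d2) / 2
Area = (8 * 22) / 2
Area = 176 / 2
Area = 88

88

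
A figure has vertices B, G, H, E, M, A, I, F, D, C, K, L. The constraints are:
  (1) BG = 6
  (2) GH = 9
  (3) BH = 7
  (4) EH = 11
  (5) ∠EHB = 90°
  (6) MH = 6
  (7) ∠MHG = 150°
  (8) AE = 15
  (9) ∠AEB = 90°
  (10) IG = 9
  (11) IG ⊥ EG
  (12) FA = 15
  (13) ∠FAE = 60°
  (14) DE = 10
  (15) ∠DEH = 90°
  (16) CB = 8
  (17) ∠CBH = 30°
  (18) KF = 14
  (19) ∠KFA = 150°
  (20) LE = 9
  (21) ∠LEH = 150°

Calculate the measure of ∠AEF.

Step 1: By the law of cosines on triangle EAF: EF² = 15² + 15² − 2·15·15·cos(60°) = 225, so EF = 15.
Step 2: By the inverse law of cosines on triangle AEF: cos(∠AEF) = (15² + 15² − 15²) / (2·15·15) = 225/450 = 0.5, so ∠AEF = 60°.

Therefore, the measure of angle ∠AEF = 60°.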